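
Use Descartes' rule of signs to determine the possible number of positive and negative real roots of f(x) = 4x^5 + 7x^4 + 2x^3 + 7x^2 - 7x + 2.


Descartes' rule of signs:

For positive roots, count sign changes in f(x) = 4x^5 + 7x^4 + 2x^3 + 7x^2 - 7x + 2:
Signs of coefficients: +, +, +, +, -, +
Number of sign changes: 2
Possible positive real roots: 2, 0

For negative roots, examine f(-x) = -4x^5 + 7x^4 - 2x^3 + 7x^2 + 7x + 2:
Signs of coefficients: -, +, -, +, +, +
Number of sign changes: 3
Possible negative real roots: 3, 1

Positive roots: 2 or 0; Negative roots: 3 or 1


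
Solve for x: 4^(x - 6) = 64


Express both sides with the same base.
64 = 4^3
Since the bases match, equate exponents: x - 6 = 3
So x = 3 - (-6) = 9

x = 9


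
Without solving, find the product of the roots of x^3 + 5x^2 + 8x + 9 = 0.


By Vieta's formulas for x^3 + bx^2 + cx + d = 0:
  r1 + r2 + r3 = -b/a = -5
  r1*r2 + r1*r3 + r2*r3 = c/a = 8
  r1*r2*r3 = -d/a = -9


Product = -9


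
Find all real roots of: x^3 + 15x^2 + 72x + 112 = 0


Let p(x) = x^3 + 15x^2 + 72x + 112. By the rational root theorem (leading coefficient 1), any rational root is an integer divisor of 112: try ±1, ±2, ... in turn.
Test x = 1: value = 200 ≠ 0.
Test x = -1: value = 54 ≠ 0.
Test x = 2: value = 324 ≠ 0.
Test x = -2: value = 20 ≠ 0.
Test x = 4: value = 704 ≠ 0.
Test x = -4: value = 0 ✓, so (x + 4) is a factor.
Synthetic division by (x + 4): bring down 1; 1(-4) + 15 = 11; 11(-4) + 72 = 28; 28(-4) + 112 = 0 → quotient x^2 + 11x + 28, remainder 0.
Solve the quadratic x^2 + 11x + 28 = 0: discriminant = 11^2 - 4(1)(28) = 121 - 112 = 9.
sqrt(9) = 3, so x = (-11 ± 3)/2: x = -4 or x = -7.

x = -7, x = -4 (multiplicity 2)


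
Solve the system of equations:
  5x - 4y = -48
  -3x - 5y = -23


Using Cramer's rule:
Determinant D = (5)(-5) - (-3)(-4) = -25 - 12 = -37
Dx = (-48)(-5) - (-23)(-4) = 240 - 92 = 148
Dy = (5)(-23) - (-3)(-48) = -115 - 144 = -259
x = Dx/D = 148/-37 = -4
y = Dy/D = -259/-37 = 7

x = -4, y = 7


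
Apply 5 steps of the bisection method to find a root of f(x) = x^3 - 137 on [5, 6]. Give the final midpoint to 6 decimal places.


f(x) = x^3 - 137
f(5) = -12 < 0
f(6) = 79 > 0

Step 1: midpoint = (5.000000 + 6.000000)/2 = 5.500000
  f(5.500000) = 29.375000
  f(mid) > 0, so root is in [5.000000, 5.500000]

Step 2: midpoint = (5.000000 + 5.500000)/2 = 5.250000
  f(5.250000) = 7.703125
  f(mid) > 0, so root is in [5.000000, 5.250000]

Step 3: midpoint = (5.000000 + 5.250000)/2 = 5.125000
  f(5.125000) = -2.388672
  f(mid) < 0, so root is in [5.125000, 5.250000]

Step 4: midpoint = (5.125000 + 5.250000)/2 = 5.187500
  f(5.187500) = 2.596436
  f(mid) > 0, so root is in [5.125000, 5.187500]

Step 5: midpoint = (5.125000 + 5.187500)/2 = 5.156250
  f(5.156250) = 0.088776
  f(mid) > 0, so root is in [5.125000, 5.156250]

midpoint = 5.156250


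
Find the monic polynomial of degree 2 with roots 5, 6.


A monic polynomial with roots 5, 6 is:
p(x) = (x - 5)(x - 6)
After multiplying by (x - 5): x - 5
After multiplying by (x - 6): x^2 - 11x + 30

x^2 - 11x + 30


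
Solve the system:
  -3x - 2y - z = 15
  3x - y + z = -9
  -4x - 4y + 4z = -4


Using Cramer's rule. Expand each determinant along the first row.
D  = (-3)*[(-1)*4 - 1*(-4)] - (-2)*[3*4 - 1*(-4)] + (-1)*[3*(-4) - (-1)*(-4)]
  = (-3)*(0) - (-2)*(16) + (-1)*(-16) = 48
Dx = 15*[(-1)*4 - 1*(-4)] - (-2)*[(-9)*4 - 1*(-4)] + (-1)*[(-9)*(-4) - (-1)*(-4)]
  = 15*(0) - (-2)*(-32) + (-1)*(32) = -96
Dy = (-3)*[(-9)*4 - 1*(-4)] - 15*[3*4 - 1*(-4)] + (-1)*[3*(-4) - (-9)*(-4)]
  = (-3)*(-32) - 15*(16) + (-1)*(-48) = -96
Dz = (-3)*[(-1)*(-4) - (-9)*(-4)] - (-2)*[3*(-4) - (-9)*(-4)] + 15*[3*(-4) - (-1)*(-4)]
  = (-3)*(-32) - (-2)*(-48) + 15*(-16) = -240
x = Dx/D = -96/48 = -2, y = Dy/D = -96/48 = -2, z = Dz/D = -240/48 = -5
Check eq1: (-3)(-2) + (-2)(-2) + (-1)(-5) = 15 = 15 ✓
Check eq2: (3)(-2) + (-1)(-2) + (1)(-5) = -9 = -9 ✓
Check eq3: (-4)(-2) + (-4)(-2) + (4)(-5) = -4 = -4 ✓

x = -2, y = -2, z = -5


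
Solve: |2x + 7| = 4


An absolute value equation |expr| = 4 gives two cases:
Case 1: 2x + 7 = 4
  2x = -3, so x = -3/2
Case 2: 2x + 7 = -4
  2x = -11, so x = -11/2

x = -11/2, x = -3/2


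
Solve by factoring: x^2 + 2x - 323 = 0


We need two numbers that multiply to -323 and add to 2.
Those numbers are -17 and 19 (since (-17) * 19 = -323 and (-17) + 19 = 2).
So x^2 + 2x - 323 = (x - 17)(x + 19) = 0
Setting each factor to zero: x = 17 or x = -19

x = -19, x = 17


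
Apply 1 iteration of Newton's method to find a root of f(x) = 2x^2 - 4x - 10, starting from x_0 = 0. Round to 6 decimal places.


Newton's method: x_(n+1) = x_n - f(x_n)/f'(x_n)
f(x) = 2x^2 - 4x - 10
f'(x) = 4x - 4

Iteration 1:
  f(0.000000) = -10.000000
  f'(0.000000) = -4.000000
  x_1 = 0.000000 - (-10.000000)/(-4.000000) = -2.500000

x_1 = -2.500000


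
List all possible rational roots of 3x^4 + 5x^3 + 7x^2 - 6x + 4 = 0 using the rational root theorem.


Rational root theorem: possible roots are ±p/q where:
  p divides the constant term (4): p ∈ {1, 2, 4}
  q divides the leading coefficient (3): q ∈ {1, 3}

All possible rational roots: -4, -2, -4/3, -1, -2/3, -1/3, 1/3, 2/3, 1, 4/3, 2, 4

-4, -2, -4/3, -1, -2/3, -1/3, 1/3, 2/3, 1, 4/3, 2, 4


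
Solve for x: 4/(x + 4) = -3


Multiply both sides by (x + 4): 4 = -3(x + 4)
Distribute: 4 = -3x - 12
-3x = 4 + 12 = 16
x = -16/3

x = -16/3


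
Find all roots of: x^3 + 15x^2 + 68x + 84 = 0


Let p(x) = x^3 + 15x^2 + 68x + 84. By the rational root theorem (leading coefficient 1), any rational root is an integer divisor of 84: try ±1, ±2, ... in turn.
Test x = 1: value = 168 ≠ 0.
Test x = -1: value = 30 ≠ 0.
Test x = 2: value = 288 ≠ 0.
Test x = -2: value = 0 ✓, so (x + 2) is a factor.
Synthetic division by (x + 2): bring down 1; 1(-2) + 15 = 13; 13(-2) + 68 = 42; 42(-2) + 84 = 0 → quotient x^2 + 13x + 42, remainder 0.
Solve the quadratic x^2 + 13x + 42 = 0: discriminant = 13^2 - 4(1)(42) = 169 - 168 = 1.
sqrt(1) = 1, so x = (-13 ± 1)/2: x = -6 or x = -7.
Collecting all roots found:

x = -7, x = -6, x = -2


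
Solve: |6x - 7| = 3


An absolute value equation |expr| = 3 gives two cases:
Case 1: 6x - 7 = 3
  6x = 10, so x = 5/3
Case 2: 6x - 7 = -3
  6x = 4, so x = 2/3

x = 2/3, x = 5/3


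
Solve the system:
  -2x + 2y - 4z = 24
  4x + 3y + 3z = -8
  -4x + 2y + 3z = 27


Using Cramer's rule. Expand each determinant along the first row.
D  = (-2)*[3*3 - 3*2] - 2*[4*3 - 3*(-4)] + (-4)*[4*2 - 3*(-4)]
  = (-2)*(3) - 2*(24) + (-4)*(20) = -134
Dx = 24*[3*3 - 3*2] - 2*[(-8)*3 - 3*27] + (-4)*[(-8)*2 - 3*27]
  = 24*(3) - 2*(-105) + (-4)*(-97) = 670
Dy = (-2)*[(-8)*3 - 3*27] - 24*[4*3 - 3*(-4)] + (-4)*[4*27 - (-8)*(-4)]
  = (-2)*(-105) - 24*(24) + (-4)*(76) = -670
Dz = (-2)*[3*27 - (-8)*2] - 2*[4*27 - (-8)*(-4)] + 24*[4*2 - 3*(-4)]
  = (-2)*(97) - 2*(76) + 24*(20) = 134
x = Dx/D = 670/-134 = -5, y = Dy/D = -670/-134 = 5, z = Dz/D = 134/-134 = -1
Check eq1: (-2)(-5) + (2)(5) + (-4)(-1) = 24 = 24 ✓
Check eq2: (4)(-5) + (3)(5) + (3)(-1) = -8 = -8 ✓
Check eq3: (-4)(-5) + (2)(5) + (3)(-1) = 27 = 27 ✓

x = -5, y = 5, z = -1


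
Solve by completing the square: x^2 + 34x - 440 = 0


Start: x^2 + 34x - 440 = 0
Move constant: x^2 + 34x = 440
Half of 34 is 17, squared is 289
Add 289 to both sides: x^2 + 34x + 289 = 729
(x + 17)^2 = 729
x + 17 = ±27
x = -17 + 27 = 10 or x = -17 - 27 = -44

x = -44, x = 10


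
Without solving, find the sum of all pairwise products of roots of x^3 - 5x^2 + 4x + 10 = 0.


By Vieta's formulas for x^3 + bx^2 + cx + d = 0:
  r1 + r2 + r3 = -b/a = 5
  r1*r2 + r1*r3 + r2*r3 = c/a = 4
  r1*r2*r3 = -d/a = -10


Sum of pairwise products = 4


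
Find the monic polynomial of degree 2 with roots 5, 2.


A monic polynomial with roots 5, 2 is:
p(x) = (x - 5)(x - 2)
After multiplying by (x - 5): x - 5
After multiplying by (x - 2): x^2 - 7x + 10

x^2 - 7x + 10


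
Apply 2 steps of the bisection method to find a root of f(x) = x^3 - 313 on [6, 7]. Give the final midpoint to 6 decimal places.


f(x) = x^3 - 313
f(6) = -97 < 0
f(7) = 30 > 0

Step 1: midpoint = (6.000000 + 7.000000)/2 = 6.500000
  f(6.500000) = -38.375000
  f(mid) < 0, so root is in [6.500000, 7.000000]

Step 2: midpoint = (6.500000 + 7.000000)/2 = 6.750000
  f(6.750000) = -5.453125
  f(mid) < 0, so root is in [6.750000, 7.000000]

midpoint = 6.750000


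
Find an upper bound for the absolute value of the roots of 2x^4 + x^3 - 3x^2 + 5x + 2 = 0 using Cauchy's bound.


Cauchy's bound: all roots r satisfy |r| <= 1 + max(|a_i/a_n|) for i = 0,...,n-1
where a_n is the leading coefficient.

Coefficients: [2, 1, -3, 5, 2]
Leading coefficient a_n = 2
Ratios |a_i/a_n|: 1/2, 3/2, 5/2, 1
Maximum ratio: 5/2
Cauchy's bound: |r| <= 1 + 5/2 = 7/2

Upper bound = 7/2


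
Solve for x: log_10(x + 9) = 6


Convert to exponential form: x + 9 = 10^6 = 1000000
x = 1000000 - 9 = 999991
Check: log_10(999991 + 9) = log_10(1000000) = log_10(1000000) = 6 ✓

x = 999991


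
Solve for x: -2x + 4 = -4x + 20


Starting with: -2x + 4 = -4x + 20
Move all x terms to left: (-2 + 4)x = 20 - 4
Simplify: 2x = 16
Divide both sides by 2: x = 8

x = 8


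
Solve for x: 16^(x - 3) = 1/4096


Express both sides with the same base.
1/4096 = 16^(-3)
Since the bases match, equate exponents: x - 3 = -3
So x = -3 - (-3) = 0

x = 0


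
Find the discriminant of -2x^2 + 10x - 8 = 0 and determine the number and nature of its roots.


For ax^2 + bx + c = 0, discriminant D = b^2 - 4ac
Here a = -2, b = 10, c = -8
D = (10)^2 - 4(-2)(-8) = 100 - 64 = 36

D = 36 > 0 and is a perfect square (sqrt = 6)
The equation has 2 distinct real rational roots.

Discriminant = 36, 2 distinct real rational roots


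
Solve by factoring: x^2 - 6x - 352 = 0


We need two numbers that multiply to -352 and add to -6.
Those numbers are -22 and 16 (since (-22) * 16 = -352 and (-22) + 16 = -6).
So x^2 - 6x - 352 = (x - 22)(x + 16) = 0
Setting each factor to zero: x = 22 or x = -16

x = -16, x = 22


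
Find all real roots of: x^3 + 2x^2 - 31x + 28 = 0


Let p(x) = x^3 + 2x^2 - 31x + 28. By the rational root theorem (leading coefficient 1), any rational root is an integer divisor of 28: try ±1, ±2, ... in turn.
Test x = 1: value = 0 ✓, so (x - 1) is a factor.
Synthetic division by (x - 1): bring down 1; 1(1) + 2 = 3; 3(1) - 31 = -28; (-28)(1) + 28 = 0 → quotient x^2 + 3x - 28, remainder 0.
Solve the quadratic x^2 + 3x - 28 = 0: discriminant = 3^2 - 4(1)(-28) = 9 + 112 = 121.
sqrt(121) = 11, so x = (-3 ± 11)/2: x = 4 or x = -7.

x = -7, x = 1, x = 4


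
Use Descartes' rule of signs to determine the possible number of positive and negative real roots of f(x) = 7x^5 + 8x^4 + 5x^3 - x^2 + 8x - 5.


Descartes' rule of signs:

For positive roots, count sign changes in f(x) = 7x^5 + 8x^4 + 5x^3 - x^2 + 8x - 5:
Signs of coefficients: +, +, +, -, +, -
Number of sign changes: 3
Possible positive real roots: 3, 1

For negative roots, examine f(-x) = -7x^5 + 8x^4 - 5x^3 - x^2 - 8x - 5:
Signs of coefficients: -, +, -, -, -, -
Number of sign changes: 2
Possible negative real roots: 2, 0

Positive roots: 3 or 1; Negative roots: 2 or 0


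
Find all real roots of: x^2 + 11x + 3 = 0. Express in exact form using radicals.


Using the quadratic formula: x = (-b ± sqrt(b^2 - 4ac)) / (2a)
Here a = 1, b = 11, c = 3
Discriminant = b^2 - 4ac = 11^2 - 4(1)(3) = 121 - 12 = 109
Since discriminant = 109 > 0, there are two real roots.
x = (-11 ± sqrt(109)) / 2
Numerically: x ≈ -0.2798 or x ≈ -10.7202

x = (-11 + sqrt(109)) / 2 or x = (-11 - sqrt(109)) / 2


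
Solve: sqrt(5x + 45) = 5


Square both sides: 5x + 45 = 5^2 = 25
5x = 25 - 45 = -20
x = -4
Check: sqrt(5*(-4) + 45) = sqrt(25) = 5 ✓

x = -4


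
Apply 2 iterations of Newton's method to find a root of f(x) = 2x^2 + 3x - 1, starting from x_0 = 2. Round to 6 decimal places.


Newton's method: x_(n+1) = x_n - f(x_n)/f'(x_n)
f(x) = 2x^2 + 3x - 1
f'(x) = 4x + 3

Iteration 1:
  f(2.000000) = 13.000000
  f'(2.000000) = 11.000000
  x_1 = 2.000000 - (13.000000)/(11.000000) = 0.818182

Iteration 2:
  f(0.818182) = 2.793388
  f'(0.818182) = 6.272727
  x_2 = 0.818182 - (2.793388)/(6.272727) = 0.372859

x_2 = 0.372859


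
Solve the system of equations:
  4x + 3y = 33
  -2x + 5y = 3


Using Cramer's rule:
Determinant D = (4)(5) - (-2)(3) = 20 + 6 = 26
Dx = (33)(5) - (3)(3) = 165 - 9 = 156
Dy = (4)(3) - (-2)(33) = 12 + 66 = 78
x = Dx/D = 156/26 = 6
y = Dy/D = 78/26 = 3

x = 6, y = 3


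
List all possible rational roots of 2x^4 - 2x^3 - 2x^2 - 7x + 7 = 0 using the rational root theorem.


Rational root theorem: possible roots are ±p/q where:
  p divides the constant term (7): p ∈ {1, 7}
  q divides the leading coefficient (2): q ∈ {1, 2}

All possible rational roots: -7, -7/2, -1, -1/2, 1/2, 1, 7/2, 7

-7, -7/2, -1, -1/2, 1/2, 1, 7/2, 7


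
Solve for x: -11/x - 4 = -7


Subtract -4 from both sides: -11/x = -3
Multiply both sides by x: -11 = -3 * x
Divide by -3: x = 11/3

x = 11/3


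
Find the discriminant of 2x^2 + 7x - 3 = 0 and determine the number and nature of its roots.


For ax^2 + bx + c = 0, discriminant D = b^2 - 4ac
Here a = 2, b = 7, c = -3
D = (7)^2 - 4(2)(-3) = 49 + 24 = 73

D = 73 > 0 but not a perfect square
The equation has 2 distinct real irrational roots.

Discriminant = 73, 2 distinct real irrational roots


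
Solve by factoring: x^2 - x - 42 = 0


We need two numbers that multiply to -42 and add to -1.
Those numbers are -7 and 6 (since (-7) * 6 = -42 and (-7) + 6 = -1).
So x^2 - x - 42 = (x - 7)(x + 6) = 0
Setting each factor to zero: x = 7 or x = -6

x = -6, x = 7


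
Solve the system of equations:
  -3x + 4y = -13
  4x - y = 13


Using Cramer's rule:
Determinant D = (-3)(-1) - (4)(4) = 3 - 16 = -13
Dx = (-13)(-1) - (13)(4) = 13 - 52 = -39
Dy = (-3)(13) - (4)(-13) = -39 + 52 = 13
x = Dx/D = -39/-13 = 3
y = Dy/D = 13/-13 = -1

x = 3, y = -1


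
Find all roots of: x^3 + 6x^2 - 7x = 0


The constant term is 0, so x = 0 is a root. Factor out x:
  x^2 + 6x - 7 = 0
Solve the quadratic x^2 + 6x - 7 = 0: discriminant = 6^2 - 4(1)(-7) = 36 + 28 = 64.
sqrt(64) = 8, so x = (-6 ± 8)/2: x = 1 or x = -7.
Collecting all roots found:

x = -7, x = 0, x = 1


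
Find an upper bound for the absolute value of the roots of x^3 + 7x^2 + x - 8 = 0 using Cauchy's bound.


Cauchy's bound: all roots r satisfy |r| <= 1 + max(|a_i/a_n|) for i = 0,...,n-1
where a_n is the leading coefficient.

Coefficients: [1, 7, 1, -8]
Leading coefficient a_n = 1
Ratios |a_i/a_n|: 7, 1, 8
Maximum ratio: 8
Cauchy's bound: |r| <= 1 + 8 = 9

Upper bound = 9


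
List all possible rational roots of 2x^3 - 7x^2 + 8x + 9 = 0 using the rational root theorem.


Rational root theorem: possible roots are ±p/q where:
  p divides the constant term (9): p ∈ {1, 3, 9}
  q divides the leading coefficient (2): q ∈ {1, 2}

All possible rational roots: -9, -9/2, -3, -3/2, -1, -1/2, 1/2, 1, 3/2, 3, 9/2, 9

-9, -9/2, -3, -3/2, -1, -1/2, 1/2, 1, 3/2, 3, 9/2, 9


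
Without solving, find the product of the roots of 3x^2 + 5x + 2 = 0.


By Vieta's formulas for ax^2 + bx + c = 0:
  Sum of roots = -b/a
  Product of roots = c/a

Here a = 3, b = 5, c = 2
Sum = -(5)/3 = -5/3
Product = 2/3 = 2/3

Product = 2/3


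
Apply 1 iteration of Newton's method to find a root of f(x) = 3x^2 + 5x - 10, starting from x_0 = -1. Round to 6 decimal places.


Newton's method: x_(n+1) = x_n - f(x_n)/f'(x_n)
f(x) = 3x^2 + 5x - 10
f'(x) = 6x + 5

Iteration 1:
  f(-1.000000) = -12.000000
  f'(-1.000000) = -1.000000
  x_1 = -1.000000 - (-12.000000)/(-1.000000) = -13.000000

x_1 = -13.000000


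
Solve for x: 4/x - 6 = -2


Subtract -6 from both sides: 4/x = 4
Multiply both sides by x: 4 = 4 * x
Divide by 4: x = 1

x = 1


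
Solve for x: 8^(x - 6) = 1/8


Express both sides with the same base.
1/8 = 8^(-1)
Since the bases match, equate exponents: x - 6 = -1
So x = -1 - (-6) = 5

x = 5


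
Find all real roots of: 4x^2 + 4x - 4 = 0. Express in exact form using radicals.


Using the quadratic formula: x = (-b ± sqrt(b^2 - 4ac)) / (2a)
Here a = 4, b = 4, c = -4
Discriminant = b^2 - 4ac = 4^2 - 4(4)(-4) = 16 + 64 = 80
Since discriminant = 80 > 0, there are two real roots.
x = (-4 ± 4*sqrt(5)) / 8
Simplifying: x = (-1 ± sqrt(5)) / 2
Numerically: x ≈ 0.6180 or x ≈ -1.6180

x = (-1 + sqrt(5)) / 2 or x = (-1 - sqrt(5)) / 2


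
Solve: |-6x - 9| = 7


An absolute value equation |expr| = 7 gives two cases:
Case 1: -6x - 9 = 7
  -6x = 16, so x = -8/3
Case 2: -6x - 9 = -7
  -6x = 2, so x = -1/3

x = -8/3, x = -1/3


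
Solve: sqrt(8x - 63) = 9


Square both sides: 8x - 63 = 9^2 = 81
8x = 81 + 63 = 144
x = 18
Check: sqrt(8*18 - 63) = sqrt(81) = 9 ✓

x = 18


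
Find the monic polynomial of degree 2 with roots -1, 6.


A monic polynomial with roots -1, 6 is:
p(x) = (x + 1)(x - 6)
After multiplying by (x + 1): x + 1
After multiplying by (x - 6): x^2 - 5x - 6

x^2 - 5x - 6


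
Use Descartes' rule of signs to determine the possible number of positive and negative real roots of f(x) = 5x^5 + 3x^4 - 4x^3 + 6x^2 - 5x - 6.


Descartes' rule of signs:

For positive roots, count sign changes in f(x) = 5x^5 + 3x^4 - 4x^3 + 6x^2 - 5x - 6:
Signs of coefficients: +, +, -, +, -, -
Number of sign changes: 3
Possible positive real roots: 3, 1

For negative roots, examine f(-x) = -5x^5 + 3x^4 + 4x^3 + 6x^2 + 5x - 6:
Signs of coefficients: -, +, +, +, +, -
Number of sign changes: 2
Possible negative real roots: 2, 0

Positive roots: 3 or 1; Negative roots: 2 or 0


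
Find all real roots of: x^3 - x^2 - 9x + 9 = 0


Let p(x) = x^3 - x^2 - 9x + 9. By the rational root theorem (leading coefficient 1), any rational root is an integer divisor of 9: try ±1, ±2, ... in turn.
Test x = 1: value = 0 ✓, so (x - 1) is a factor.
Synthetic division by (x - 1): bring down 1; 1(1) - 1 = 0; 0(1) - 9 = -9; (-9)(1) + 9 = 0 → quotient x^2 - 9, remainder 0.
Solve the quadratic x^2 - 9 = 0: discriminant = 0^2 - 4(1)(-9) = 0 + 36 = 36.
sqrt(36) = 6, so x = (0 ± 6)/2: x = 3 or x = -3.

x = -3, x = 1, x = 3


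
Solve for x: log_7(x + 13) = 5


Convert to exponential form: x + 13 = 7^5 = 16807
x = 16807 - 13 = 16794
Check: log_7(16794 + 13) = log_7(16807) = log_7(16807) = 5 ✓

x = 16794


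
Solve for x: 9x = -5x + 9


Starting with: 9x = -5x + 9
Move all x terms to left: (9 + 5)x = 9 - 0
Simplify: 14x = 9
Divide both sides by 14: x = 9/14

x = 9/14


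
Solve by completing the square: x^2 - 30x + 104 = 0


Start: x^2 - 30x + 104 = 0
Move constant: x^2 - 30x = -104
Half of -30 is -15, squared is 225
Add 225 to both sides: x^2 - 30x + 225 = 121
(x - 15)^2 = 121
x - 15 = ±11
x = 15 + 11 = 26 or x = 15 - 11 = 4

x = 4, x = 26


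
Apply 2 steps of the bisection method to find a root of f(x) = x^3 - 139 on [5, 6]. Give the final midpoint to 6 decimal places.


f(x) = x^3 - 139
f(5) = -14 < 0
f(6) = 77 > 0

Step 1: midpoint = (5.000000 + 6.000000)/2 = 5.500000
  f(5.500000) = 27.375000
  f(mid) > 0, so root is in [5.000000, 5.500000]

Step 2: midpoint = (5.000000 + 5.500000)/2 = 5.250000
  f(5.250000) = 5.703125
  f(mid) > 0, so root is in [5.000000, 5.250000]

midpoint = 5.250000


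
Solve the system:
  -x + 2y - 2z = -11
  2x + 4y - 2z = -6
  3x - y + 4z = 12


Using Cramer's rule. Expand each determinant along the first row.
D  = (-1)*[4*4 - (-2)*(-1)] - 2*[2*4 - (-2)*3] + (-2)*[2*(-1) - 4*3]
  = (-1)*(14) - 2*(14) + (-2)*(-14) = -14
Dx = (-11)*[4*4 - (-2)*(-1)] - 2*[(-6)*4 - (-2)*12] + (-2)*[(-6)*(-1) - 4*12]
  = (-11)*(14) - 2*(0) + (-2)*(-42) = -70
Dy = (-1)*[(-6)*4 - (-2)*12] - (-11)*[2*4 - (-2)*3] + (-2)*[2*12 - (-6)*3]
  = (-1)*(0) - (-11)*(14) + (-2)*(42) = 70
Dz = (-1)*[4*12 - (-6)*(-1)] - 2*[2*12 - (-6)*3] + (-11)*[2*(-1) - 4*3]
  = (-1)*(42) - 2*(42) + (-11)*(-14) = 28
x = Dx/D = -70/-14 = 5, y = Dy/D = 70/-14 = -5, z = Dz/D = 28/-14 = -2
Check eq1: (-1)(5) + (2)(-5) + (-2)(-2) = -11 = -11 ✓
Check eq2: (2)(5) + (4)(-5) + (-2)(-2) = -6 = -6 ✓
Check eq3: (3)(5) + (-1)(-5) + (4)(-2) = 12 = 12 ✓

x = 5, y = -5, z = -2


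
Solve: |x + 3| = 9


An absolute value equation |expr| = 9 gives two cases:
Case 1: x + 3 = 9
  x = 6, so x = 6
Case 2: x + 3 = -9
  x = -12, so x = -12

x = -12, x = 6


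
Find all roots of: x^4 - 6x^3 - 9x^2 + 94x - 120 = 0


Let p(x) = x^4 - 6x^3 - 9x^2 + 94x - 120. By the rational root theorem (leading coefficient 1), any rational root is an integer divisor of 120: try ±1, ±2, ... in turn.
Test x = 1: value = -40 ≠ 0.
Test x = -1: value = -216 ≠ 0.
Test x = 2: value = 0 ✓, so (x - 2) is a factor.
Synthetic division by (x - 2): bring down 1; 1(2) - 6 = -4; (-4)(2) - 9 = -17; (-17)(2) + 94 = 60; 60(2) - 120 = 0 → quotient x^3 - 4x^2 - 17x + 60, remainder 0.
Continue with the quotient x^3 - 4x^2 - 17x + 60 (candidates must divide 60; re-test x = 2 first in case it repeats).
Test x = 2: value = 18 ≠ 0.
Test x = -2: value = 70 ≠ 0.
Test x = 3: value = 0 ✓, so (x - 3) is a factor.
Synthetic division by (x - 3): bring down 1; 1(3) - 4 = -1; (-1)(3) - 17 = -20; (-20)(3) + 60 = 0 → quotient x^2 - x - 20, remainder 0.
Solve the quadratic x^2 - x - 20 = 0: discriminant = (-1)^2 - 4(1)(-20) = 1 + 80 = 81.
sqrt(81) = 9, so x = (1 ± 9)/2: x = 5 or x = -4.
Collecting all roots found:

x = -4, x = 2, x = 3, x = 5


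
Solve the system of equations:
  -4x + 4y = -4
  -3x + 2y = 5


Using Cramer's rule:
Determinant D = (-4)(2) - (-3)(4) = -8 + 12 = 4
Dx = (-4)(2) - (5)(4) = -8 - 20 = -28
Dy = (-4)(5) - (-3)(-4) = -20 - 12 = -32
x = Dx/D = -28/4 = -7
y = Dy/D = -32/4 = -8

x = -7, y = -8


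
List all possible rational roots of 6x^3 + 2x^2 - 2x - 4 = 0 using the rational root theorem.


Rational root theorem: possible roots are ±p/q where:
  p divides the constant term (-4): p ∈ {1, 2, 4}
  q divides the leading coefficient (6): q ∈ {1, 2, 3, 6}

All possible rational roots: -4, -2, -4/3, -1, -2/3, -1/2, -1/3, -1/6, 1/6, 1/3, 1/2, 2/3, 1, 4/3, 2, 4

-4, -2, -4/3, -1, -2/3, -1/2, -1/3, -1/6, 1/6, 1/3, 1/2, 2/3, 1, 4/3, 2, 4


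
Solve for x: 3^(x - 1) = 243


Express both sides with the same base.
243 = 3^5
Since the bases match, equate exponents: x - 1 = 5
So x = 5 - (-1) = 6

x = 6


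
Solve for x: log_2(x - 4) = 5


Convert to exponential form: x - 4 = 2^5 = 32
x = 32 + 4 = 36
Check: log_2(36 - 4) = log_2(32) = log_2(32) = 5 ✓

x = 36


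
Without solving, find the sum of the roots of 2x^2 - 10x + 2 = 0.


By Vieta's formulas for ax^2 + bx + c = 0:
  Sum of roots = -b/a
  Product of roots = c/a

Here a = 2, b = -10, c = 2
Sum = -(-10)/2 = 5
Product = 2/2 = 1

Sum = 5


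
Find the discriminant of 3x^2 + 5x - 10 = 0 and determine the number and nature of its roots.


For ax^2 + bx + c = 0, discriminant D = b^2 - 4ac
Here a = 3, b = 5, c = -10
D = (5)^2 - 4(3)(-10) = 25 + 120 = 145

D = 145 > 0 but not a perfect square
The equation has 2 distinct real irrational roots.

Discriminant = 145, 2 distinct real irrational roots


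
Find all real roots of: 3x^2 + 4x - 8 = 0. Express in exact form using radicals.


Using the quadratic formula: x = (-b ± sqrt(b^2 - 4ac)) / (2a)
Here a = 3, b = 4, c = -8
Discriminant = b^2 - 4ac = 4^2 - 4(3)(-8) = 16 + 96 = 112
Since discriminant = 112 > 0, there are two real roots.
x = (-4 ± 4*sqrt(7)) / 6
Simplifying: x = (-2 ± 2*sqrt(7)) / 3
Numerically: x ≈ 1.0972 or x ≈ -2.4305

x = (-2 + 2*sqrt(7)) / 3 or x = (-2 - 2*sqrt(7)) / 3


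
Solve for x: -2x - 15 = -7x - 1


Starting with: -2x - 15 = -7x - 1
Move all x terms to left: (-2 + 7)x = -1 + 15
Simplify: 5x = 14
Divide both sides by 5: x = 14/5

x = 14/5


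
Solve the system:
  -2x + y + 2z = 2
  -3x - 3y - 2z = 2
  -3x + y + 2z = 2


Using Cramer's rule. Expand each determinant along the first row.
D  = (-2)*[(-3)*2 - (-2)*1] - 1*[(-3)*2 - (-2)*(-3)] + 2*[(-3)*1 - (-3)*(-3)]
  = (-2)*(-4) - 1*(-12) + 2*(-12) = -4
Dx = 2*[(-3)*2 - (-2)*1] - 1*[2*2 - (-2)*2] + 2*[2*1 - (-3)*2]
  = 2*(-4) - 1*(8) + 2*(8) = 0
Dy = (-2)*[2*2 - (-2)*2] - 2*[(-3)*2 - (-2)*(-3)] + 2*[(-3)*2 - 2*(-3)]
  = (-2)*(8) - 2*(-12) + 2*(0) = 8
Dz = (-2)*[(-3)*2 - 2*1] - 1*[(-3)*2 - 2*(-3)] + 2*[(-3)*1 - (-3)*(-3)]
  = (-2)*(-8) - 1*(0) + 2*(-12) = -8
x = Dx/D = 0/-4 = 0, y = Dy/D = 8/-4 = -2, z = Dz/D = -8/-4 = 2
Check eq1: (-2)(0) + (1)(-2) + (2)(2) = 2 = 2 ✓
Check eq2: (-3)(0) + (-3)(-2) + (-2)(2) = 2 = 2 ✓
Check eq3: (-3)(0) + (1)(-2) + (2)(2) = 2 = 2 ✓

x = 0, y = -2, z = 2


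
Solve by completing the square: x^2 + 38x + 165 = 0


Start: x^2 + 38x + 165 = 0
Move constant: x^2 + 38x = -165
Half of 38 is 19, squared is 361
Add 361 to both sides: x^2 + 38x + 361 = 196
(x + 19)^2 = 196
x + 19 = ±14
x = -19 + 14 = -5 or x = -19 - 14 = -33

x = -33, x = -5


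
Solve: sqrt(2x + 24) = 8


Square both sides: 2x + 24 = 8^2 = 64
2x = 64 - 24 = 40
x = 20
Check: sqrt(2*20 + 24) = sqrt(64) = 8 ✓

x = 20


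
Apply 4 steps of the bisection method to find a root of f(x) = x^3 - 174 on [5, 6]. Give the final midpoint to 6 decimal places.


f(x) = x^3 - 174
f(5) = -49 < 0
f(6) = 42 > 0

Step 1: midpoint = (5.000000 + 6.000000)/2 = 5.500000
  f(5.500000) = -7.625000
  f(mid) < 0, so root is in [5.500000, 6.000000]

Step 2: midpoint = (5.500000 + 6.000000)/2 = 5.750000
  f(5.750000) = 16.109375
  f(mid) > 0, so root is in [5.500000, 5.750000]

Step 3: midpoint = (5.500000 + 5.750000)/2 = 5.625000
  f(5.625000) = 3.978516
  f(mid) > 0, so root is in [5.500000, 5.625000]

Step 4: midpoint = (5.500000 + 5.625000)/2 = 5.562500
  f(5.562500) = -1.888428
  f(mid) < 0, so root is in [5.562500, 5.625000]

midpoint = 5.562500


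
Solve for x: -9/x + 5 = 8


Subtract 5 from both sides: -9/x = 3
Multiply both sides by x: -9 = 3 * x
Divide by 3: x = -3

x = -3


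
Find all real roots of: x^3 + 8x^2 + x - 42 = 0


Let p(x) = x^3 + 8x^2 + x - 42. By the rational root theorem (leading coefficient 1), any rational root is an integer divisor of 42: try ±1, ±2, ... in turn.
Test x = 1: value = -32 ≠ 0.
Test x = -1: value = -36 ≠ 0.
Test x = 2: value = 0 ✓, so (x - 2) is a factor.
Synthetic division by (x - 2): bring down 1; 1(2) + 8 = 10; 10(2) + 1 = 21; 21(2) - 42 = 0 → quotient x^2 + 10x + 21, remainder 0.
Solve the quadratic x^2 + 10x + 21 = 0: discriminant = 10^2 - 4(1)(21) = 100 - 84 = 16.
sqrt(16) = 4, so x = (-10 ± 4)/2: x = -3 or x = -7.

x = -7, x = -3, x = 2


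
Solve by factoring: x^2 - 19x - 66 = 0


We need two numbers that multiply to -66 and add to -19.
Those numbers are 3 and -22 (since 3 * (-22) = -66 and 3 + (-22) = -19).
So x^2 - 19x - 66 = (x + 3)(x - 22) = 0
Setting each factor to zero: x = -3 or x = 22

x = -3, x = 22


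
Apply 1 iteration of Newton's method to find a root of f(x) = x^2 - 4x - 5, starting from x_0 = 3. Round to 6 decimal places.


Newton's method: x_(n+1) = x_n - f(x_n)/f'(x_n)
f(x) = x^2 - 4x - 5
f'(x) = 2x - 4

Iteration 1:
  f(3.000000) = -8.000000
  f'(3.000000) = 2.000000
  x_1 = 3.000000 - (-8.000000)/(2.000000) = 7.000000

x_1 = 7.000000


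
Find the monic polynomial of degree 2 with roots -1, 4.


A monic polynomial with roots -1, 4 is:
p(x) = (x + 1)(x - 4)
After multiplying by (x + 1): x + 1
After multiplying by (x - 4): x^2 - 3x - 4

x^2 - 3x - 4


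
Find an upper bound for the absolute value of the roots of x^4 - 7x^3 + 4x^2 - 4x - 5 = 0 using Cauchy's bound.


Cauchy's bound: all roots r satisfy |r| <= 1 + max(|a_i/a_n|) for i = 0,...,n-1
where a_n is the leading coefficient.

Coefficients: [1, -7, 4, -4, -5]
Leading coefficient a_n = 1
Ratios |a_i/a_n|: 7, 4, 4, 5
Maximum ratio: 7
Cauchy's bound: |r| <= 1 + 7 = 8

Upper bound = 8


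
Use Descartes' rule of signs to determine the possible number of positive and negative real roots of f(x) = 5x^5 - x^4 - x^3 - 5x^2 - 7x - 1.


Descartes' rule of signs:

For positive roots, count sign changes in f(x) = 5x^5 - x^4 - x^3 - 5x^2 - 7x - 1:
Signs of coefficients: +, -, -, -, -, -
Number of sign changes: 1
Possible positive real roots: 1

For negative roots, examine f(-x) = -5x^5 - x^4 + x^3 - 5x^2 + 7x - 1:
Signs of coefficients: -, -, +, -, +, -
Number of sign changes: 4
Possible negative real roots: 4, 2, 0

Positive roots: 1; Negative roots: 4 or 2 or 0


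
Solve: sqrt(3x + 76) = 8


Square both sides: 3x + 76 = 8^2 = 64
3x = 64 - 76 = -12
x = -4
Check: sqrt(3*(-4) + 76) = sqrt(64) = 8 ✓

x = -4


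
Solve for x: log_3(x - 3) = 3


Convert to exponential form: x - 3 = 3^3 = 27
x = 27 + 3 = 30
Check: log_3(30 - 3) = log_3(27) = log_3(27) = 3 ✓

x = 30


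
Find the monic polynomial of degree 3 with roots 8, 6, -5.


A monic polynomial with roots 8, 6, -5 is:
p(x) = (x - 8)(x - 6)(x + 5)
After multiplying by (x - 8): x - 8
After multiplying by (x - 6): x^2 - 14x + 48
After multiplying by (x + 5): x^3 - 9x^2 - 22x + 240

x^3 - 9x^2 - 22x + 240


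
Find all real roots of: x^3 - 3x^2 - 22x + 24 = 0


Let p(x) = x^3 - 3x^2 - 22x + 24. By the rational root theorem (leading coefficient 1), any rational root is an integer divisor of 24: try ±1, ±2, ... in turn.
Test x = 1: value = 0 ✓, so (x - 1) is a factor.
Synthetic division by (x - 1): bring down 1; 1(1) - 3 = -2; (-2)(1) - 22 = -24; (-24)(1) + 24 = 0 → quotient x^2 - 2x - 24, remainder 0.
Solve the quadratic x^2 - 2x - 24 = 0: discriminant = (-2)^2 - 4(1)(-24) = 4 + 96 = 100.
sqrt(100) = 10, so x = (2 ± 10)/2: x = 6 or x = -4.

x = -4, x = 1, x = 6


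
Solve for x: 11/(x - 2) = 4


Multiply both sides by (x - 2): 11 = 4(x - 2)
Distribute: 11 = 4x - 8
4x = 11 + 8 = 19
x = 19/4

x = 19/4


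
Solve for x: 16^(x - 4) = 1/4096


Express both sides with the same base.
1/4096 = 16^(-3)
Since the bases match, equate exponents: x - 4 = -3
So x = -3 - (-4) = 1

x = 1


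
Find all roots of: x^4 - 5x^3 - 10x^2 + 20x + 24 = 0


Let p(x) = x^4 - 5x^3 - 10x^2 + 20x + 24. By the rational root theorem (leading coefficient 1), any rational root is an integer divisor of 24: try ±1, ±2, ... in turn.
Test x = 1: value = 30 ≠ 0.
Test x = -1: value = 0 ✓, so (x + 1) is a factor.
Synthetic division by (x + 1): bring down 1; 1(-1) - 5 = -6; (-6)(-1) - 10 = -4; (-4)(-1) + 20 = 24; 24(-1) + 24 = 0 → quotient x^3 - 6x^2 - 4x + 24, remainder 0.
Continue with the quotient x^3 - 6x^2 - 4x + 24 (candidates must divide 24; re-test x = -1 first in case it repeats).
Test x = -1: value = 21 ≠ 0.
Test x = 2: value = 0 ✓, so (x - 2) is a factor.
Synthetic division by (x - 2): bring down 1; 1(2) - 6 = -4; (-4)(2) - 4 = -12; (-12)(2) + 24 = 0 → quotient x^2 - 4x - 12, remainder 0.
Solve the quadratic x^2 - 4x - 12 = 0: discriminant = (-4)^2 - 4(1)(-12) = 16 + 48 = 64.
sqrt(64) = 8, so x = (4 ± 8)/2: x = 6 or x = -2.
Collecting all roots found:

x = -2, x = -1, x = 2, x = 6


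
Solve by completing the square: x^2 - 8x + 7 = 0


Start: x^2 - 8x + 7 = 0
Move constant: x^2 - 8x = -7
Half of -8 is -4, squared is 16
Add 16 to both sides: x^2 - 8x + 16 = 9
(x - 4)^2 = 9
x - 4 = ±3
x = 4 + 3 = 7 or x = 4 - 3 = 1

x = 1, x = 7


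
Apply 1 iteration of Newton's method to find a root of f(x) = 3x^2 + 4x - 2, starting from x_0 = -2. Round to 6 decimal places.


Newton's method: x_(n+1) = x_n - f(x_n)/f'(x_n)
f(x) = 3x^2 + 4x - 2
f'(x) = 6x + 4

Iteration 1:
  f(-2.000000) = 2.000000
  f'(-2.000000) = -8.000000
  x_1 = -2.000000 - (2.000000)/(-8.000000) = -1.750000

x_1 = -1.750000


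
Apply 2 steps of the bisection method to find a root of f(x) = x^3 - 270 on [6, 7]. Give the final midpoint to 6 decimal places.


f(x) = x^3 - 270
f(6) = -54 < 0
f(7) = 73 > 0

Step 1: midpoint = (6.000000 + 7.000000)/2 = 6.500000
  f(6.500000) = 4.625000
  f(mid) > 0, so root is in [6.000000, 6.500000]

Step 2: midpoint = (6.000000 + 6.500000)/2 = 6.250000
  f(6.250000) = -25.859375
  f(mid) < 0, so root is in [6.250000, 6.500000]

midpoint = 6.250000


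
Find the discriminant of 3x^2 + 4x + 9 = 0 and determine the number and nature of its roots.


For ax^2 + bx + c = 0, discriminant D = b^2 - 4ac
Here a = 3, b = 4, c = 9
D = (4)^2 - 4(3)(9) = 16 - 108 = -92

D = -92 < 0
The equation has no real roots (2 complex conjugate roots).

Discriminant = -92, no real roots (2 complex conjugate roots)


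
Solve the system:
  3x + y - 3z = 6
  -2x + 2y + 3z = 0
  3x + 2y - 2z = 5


Using Cramer's rule. Expand each determinant along the first row.
D  = 3*[2*(-2) - 3*2] - 1*[(-2)*(-2) - 3*3] + (-3)*[(-2)*2 - 2*3]
  = 3*(-10) - 1*(-5) + (-3)*(-10) = 5
Dx = 6*[2*(-2) - 3*2] - 1*[0*(-2) - 3*5] + (-3)*[0*2 - 2*5]
  = 6*(-10) - 1*(-15) + (-3)*(-10) = -15
Dy = 3*[0*(-2) - 3*5] - 6*[(-2)*(-2) - 3*3] + (-3)*[(-2)*5 - 0*3]
  = 3*(-15) - 6*(-5) + (-3)*(-10) = 15
Dz = 3*[2*5 - 0*2] - 1*[(-2)*5 - 0*3] + 6*[(-2)*2 - 2*3]
  = 3*(10) - 1*(-10) + 6*(-10) = -20
x = Dx/D = -15/5 = -3, y = Dy/D = 15/5 = 3, z = Dz/D = -20/5 = -4
Check eq1: (3)(-3) + (1)(3) + (-3)(-4) = 6 = 6 ✓
Check eq2: (-2)(-3) + (2)(3) + (3)(-4) = 0 = 0 ✓
Check eq3: (3)(-3) + (2)(3) + (-2)(-4) = 5 = 5 ✓

x = -3, y = 3, z = -4


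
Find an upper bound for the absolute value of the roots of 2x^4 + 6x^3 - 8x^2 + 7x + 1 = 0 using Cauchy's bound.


Cauchy's bound: all roots r satisfy |r| <= 1 + max(|a_i/a_n|) for i = 0,...,n-1
where a_n is the leading coefficient.

Coefficients: [2, 6, -8, 7, 1]
Leading coefficient a_n = 2
Ratios |a_i/a_n|: 3, 4, 7/2, 1/2
Maximum ratio: 4
Cauchy's bound: |r| <= 1 + 4 = 5

Upper bound = 5


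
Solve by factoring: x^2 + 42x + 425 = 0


We need two numbers that multiply to 425 and add to 42.
Those numbers are 17 and 25 (since 17 * 25 = 425 and 17 + 25 = 42).
So x^2 + 42x + 425 = (x + 17)(x + 25) = 0
Setting each factor to zero: x = -17 or x = -25

x = -25, x = -17


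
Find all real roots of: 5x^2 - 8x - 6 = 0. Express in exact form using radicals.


Using the quadratic formula: x = (-b ± sqrt(b^2 - 4ac)) / (2a)
Here a = 5, b = -8, c = -6
Discriminant = b^2 - 4ac = (-8)^2 - 4(5)(-6) = 64 + 120 = 184
Since discriminant = 184 > 0, there are two real roots.
x = (8 ± 2*sqrt(46)) / 10
Simplifying: x = (4 ± sqrt(46)) / 5
Numerically: x ≈ 2.1565 or x ≈ -0.5565

x = (4 + sqrt(46)) / 5 or x = (4 - sqrt(46)) / 5


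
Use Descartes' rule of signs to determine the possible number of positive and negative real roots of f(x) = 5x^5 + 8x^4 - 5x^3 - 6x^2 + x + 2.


Descartes' rule of signs:

For positive roots, count sign changes in f(x) = 5x^5 + 8x^4 - 5x^3 - 6x^2 + x + 2:
Signs of coefficients: +, +, -, -, +, +
Number of sign changes: 2
Possible positive real roots: 2, 0

For negative roots, examine f(-x) = -5x^5 + 8x^4 + 5x^3 - 6x^2 - x + 2:
Signs of coefficients: -, +, +, -, -, +
Number of sign changes: 3
Possible negative real roots: 3, 1

Positive roots: 2 or 0; Negative roots: 3 or 1


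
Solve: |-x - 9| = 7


An absolute value equation |expr| = 7 gives two cases:
Case 1: -x - 9 = 7
  -x = 16, so x = -16
Case 2: -x - 9 = -7
  -x = 2, so x = -2

x = -16, x = -2


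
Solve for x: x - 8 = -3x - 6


Starting with: x - 8 = -3x - 6
Move all x terms to left: (1 + 3)x = -6 + 8
Simplify: 4x = 2
Divide both sides by 4: x = 1/2

x = 1/2


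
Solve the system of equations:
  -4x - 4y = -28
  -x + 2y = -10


Using Cramer's rule:
Determinant D = (-4)(2) - (-1)(-4) = -8 - 4 = -12
Dx = (-28)(2) - (-10)(-4) = -56 - 40 = -96
Dy = (-4)(-10) - (-1)(-28) = 40 - 28 = 12
x = Dx/D = -96/-12 = 8
y = Dy/D = 12/-12 = -1

x = 8, y = -1


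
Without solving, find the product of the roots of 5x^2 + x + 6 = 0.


By Vieta's formulas for ax^2 + bx + c = 0:
  Sum of roots = -b/a
  Product of roots = c/a

Here a = 5, b = 1, c = 6
Sum = -(1)/5 = -1/5
Product = 6/5 = 6/5

Product = 6/5


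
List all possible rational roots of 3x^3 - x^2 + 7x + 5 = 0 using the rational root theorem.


Rational root theorem: possible roots are ±p/q where:
  p divides the constant term (5): p ∈ {1, 5}
  q divides the leading coefficient (3): q ∈ {1, 3}

All possible rational roots: -5, -5/3, -1, -1/3, 1/3, 1, 5/3, 5

-5, -5/3, -1, -1/3, 1/3, 1, 5/3, 5


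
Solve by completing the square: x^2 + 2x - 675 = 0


Start: x^2 + 2x - 675 = 0
Move constant: x^2 + 2x = 675
Half of 2 is 1, squared is 1
Add 1 to both sides: x^2 + 2x + 1 = 676
(x + 1)^2 = 676
x + 1 = ±26
x = -1 + 26 = 25 or x = -1 - 26 = -27

x = -27, x = 25


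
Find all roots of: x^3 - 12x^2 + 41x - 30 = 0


Let p(x) = x^3 - 12x^2 + 41x - 30. By the rational root theorem (leading coefficient 1), any rational root is an integer divisor of 30: try ±1, ±2, ... in turn.
Test x = 1: value = 0 ✓, so (x - 1) is a factor.
Synthetic division by (x - 1): bring down 1; 1(1) - 12 = -11; (-11)(1) + 41 = 30; 30(1) - 30 = 0 → quotient x^2 - 11x + 30, remainder 0.
Solve the quadratic x^2 - 11x + 30 = 0: discriminant = (-11)^2 - 4(1)(30) = 121 - 120 = 1.
sqrt(1) = 1, so x = (11 ± 1)/2: x = 6 or x = 5.
Collecting all roots found:

x = 1, x = 5, x = 6


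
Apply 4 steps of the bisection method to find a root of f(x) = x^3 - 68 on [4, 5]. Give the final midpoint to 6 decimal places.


f(x) = x^3 - 68
f(4) = -4 < 0
f(5) = 57 > 0

Step 1: midpoint = (4.000000 + 5.000000)/2 = 4.500000
  f(4.500000) = 23.125000
  f(mid) > 0, so root is in [4.000000, 4.500000]

Step 2: midpoint = (4.000000 + 4.500000)/2 = 4.250000
  f(4.250000) = 8.765625
  f(mid) > 0, so root is in [4.000000, 4.250000]

Step 3: midpoint = (4.000000 + 4.250000)/2 = 4.125000
  f(4.125000) = 2.189453
  f(mid) > 0, so root is in [4.000000, 4.125000]

Step 4: midpoint = (4.000000 + 4.125000)/2 = 4.062500
  f(4.062500) = -0.952881
  f(mid) < 0, so root is in [4.062500, 4.125000]

midpoint = 4.062500


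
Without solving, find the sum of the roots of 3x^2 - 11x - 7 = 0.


By Vieta's formulas for ax^2 + bx + c = 0:
  Sum of roots = -b/a
  Product of roots = c/a

Here a = 3, b = -11, c = -7
Sum = -(-11)/3 = 11/3
Product = -7/3 = -7/3

Sum = 11/3


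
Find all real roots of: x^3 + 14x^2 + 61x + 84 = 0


Let p(x) = x^3 + 14x^2 + 61x + 84. By the rational root theorem (leading coefficient 1), any rational root is an integer divisor of 84: try ±1, ±2, ... in turn.
Test x = 1: value = 160 ≠ 0.
Test x = -1: value = 36 ≠ 0.
Test x = 2: value = 270 ≠ 0.
Test x = -2: value = 10 ≠ 0.
Test x = 3: value = 420 ≠ 0.
Test x = -3: value = 0 ✓, so (x + 3) is a factor.
Synthetic division by (x + 3): bring down 1; 1(-3) + 14 = 11; 11(-3) + 61 = 28; 28(-3) + 84 = 0 → quotient x^2 + 11x + 28, remainder 0.
Solve the quadratic x^2 + 11x + 28 = 0: discriminant = 11^2 - 4(1)(28) = 121 - 112 = 9.
sqrt(9) = 3, so x = (-11 ± 3)/2: x = -4 or x = -7.

x = -7, x = -4, x = -3


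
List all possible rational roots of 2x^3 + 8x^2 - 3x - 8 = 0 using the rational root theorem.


Rational root theorem: possible roots are ±p/q where:
  p divides the constant term (-8): p ∈ {1, 2, 4, 8}
  q divides the leading coefficient (2): q ∈ {1, 2}

All possible rational roots: -8, -4, -2, -1, -1/2, 1/2, 1, 2, 4, 8

-8, -4, -2, -1, -1/2, 1/2, 1, 2, 4, 8


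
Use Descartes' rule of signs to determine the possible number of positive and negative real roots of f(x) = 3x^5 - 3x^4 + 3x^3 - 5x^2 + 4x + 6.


Descartes' rule of signs:

For positive roots, count sign changes in f(x) = 3x^5 - 3x^4 + 3x^3 - 5x^2 + 4x + 6:
Signs of coefficients: +, -, +, -, +, +
Number of sign changes: 4
Possible positive real roots: 4, 2, 0

For negative roots, examine f(-x) = -3x^5 - 3x^4 - 3x^3 - 5x^2 - 4x + 6:
Signs of coefficients: -, -, -, -, -, +
Number of sign changes: 1
Possible negative real roots: 1

Positive roots: 4 or 2 or 0; Negative roots: 1


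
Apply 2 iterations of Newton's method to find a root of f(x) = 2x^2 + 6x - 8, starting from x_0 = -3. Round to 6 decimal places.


Newton's method: x_(n+1) = x_n - f(x_n)/f'(x_n)
f(x) = 2x^2 + 6x - 8
f'(x) = 4x + 6

Iteration 1:
  f(-3.000000) = -8.000000
  f'(-3.000000) = -6.000000
  x_1 = -3.000000 - (-8.000000)/(-6.000000) = -4.333333

Iteration 2:
  f(-4.333333) = 3.555556
  f'(-4.333333) = -11.333333
  x_2 = -4.333333 - (3.555556)/(-11.333333) = -4.019608

x_2 = -4.019608
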